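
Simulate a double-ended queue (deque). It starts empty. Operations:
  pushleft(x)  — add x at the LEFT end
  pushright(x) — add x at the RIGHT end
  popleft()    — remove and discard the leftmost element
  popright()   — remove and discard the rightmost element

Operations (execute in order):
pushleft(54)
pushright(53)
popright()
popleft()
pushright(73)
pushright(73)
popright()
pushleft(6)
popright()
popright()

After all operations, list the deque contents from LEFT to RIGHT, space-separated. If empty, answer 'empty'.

Answer: empty

Derivation:
pushleft(54): [54]
pushright(53): [54, 53]
popright(): [54]
popleft(): []
pushright(73): [73]
pushright(73): [73, 73]
popright(): [73]
pushleft(6): [6, 73]
popright(): [6]
popright(): []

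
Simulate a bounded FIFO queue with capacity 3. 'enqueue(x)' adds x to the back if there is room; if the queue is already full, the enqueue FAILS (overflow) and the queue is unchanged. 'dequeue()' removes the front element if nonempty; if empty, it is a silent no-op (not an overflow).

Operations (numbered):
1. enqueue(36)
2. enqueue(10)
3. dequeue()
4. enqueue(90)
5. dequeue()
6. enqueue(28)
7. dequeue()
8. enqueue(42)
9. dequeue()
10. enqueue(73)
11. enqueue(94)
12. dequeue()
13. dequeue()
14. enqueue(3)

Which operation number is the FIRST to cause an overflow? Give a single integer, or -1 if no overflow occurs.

1. enqueue(36): size=1
2. enqueue(10): size=2
3. dequeue(): size=1
4. enqueue(90): size=2
5. dequeue(): size=1
6. enqueue(28): size=2
7. dequeue(): size=1
8. enqueue(42): size=2
9. dequeue(): size=1
10. enqueue(73): size=2
11. enqueue(94): size=3
12. dequeue(): size=2
13. dequeue(): size=1
14. enqueue(3): size=2

Answer: -1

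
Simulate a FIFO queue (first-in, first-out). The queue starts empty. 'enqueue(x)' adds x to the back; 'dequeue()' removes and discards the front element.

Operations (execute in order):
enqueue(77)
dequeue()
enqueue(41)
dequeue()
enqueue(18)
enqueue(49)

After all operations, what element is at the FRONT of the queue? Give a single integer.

enqueue(77): queue = [77]
dequeue(): queue = []
enqueue(41): queue = [41]
dequeue(): queue = []
enqueue(18): queue = [18]
enqueue(49): queue = [18, 49]

Answer: 18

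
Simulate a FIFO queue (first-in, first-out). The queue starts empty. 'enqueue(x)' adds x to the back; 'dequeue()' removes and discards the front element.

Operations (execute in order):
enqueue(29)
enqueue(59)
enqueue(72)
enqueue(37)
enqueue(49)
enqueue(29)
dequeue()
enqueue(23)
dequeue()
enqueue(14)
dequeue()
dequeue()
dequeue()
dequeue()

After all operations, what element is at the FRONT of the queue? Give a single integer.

Answer: 23

Derivation:
enqueue(29): queue = [29]
enqueue(59): queue = [29, 59]
enqueue(72): queue = [29, 59, 72]
enqueue(37): queue = [29, 59, 72, 37]
enqueue(49): queue = [29, 59, 72, 37, 49]
enqueue(29): queue = [29, 59, 72, 37, 49, 29]
dequeue(): queue = [59, 72, 37, 49, 29]
enqueue(23): queue = [59, 72, 37, 49, 29, 23]
dequeue(): queue = [72, 37, 49, 29, 23]
enqueue(14): queue = [72, 37, 49, 29, 23, 14]
dequeue(): queue = [37, 49, 29, 23, 14]
dequeue(): queue = [49, 29, 23, 14]
dequeue(): queue = [29, 23, 14]
dequeue(): queue = [23, 14]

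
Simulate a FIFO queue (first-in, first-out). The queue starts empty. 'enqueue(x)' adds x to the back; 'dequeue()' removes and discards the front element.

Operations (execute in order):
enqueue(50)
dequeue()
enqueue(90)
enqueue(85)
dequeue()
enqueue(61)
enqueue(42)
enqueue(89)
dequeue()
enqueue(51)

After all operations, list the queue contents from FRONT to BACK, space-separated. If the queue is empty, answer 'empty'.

enqueue(50): [50]
dequeue(): []
enqueue(90): [90]
enqueue(85): [90, 85]
dequeue(): [85]
enqueue(61): [85, 61]
enqueue(42): [85, 61, 42]
enqueue(89): [85, 61, 42, 89]
dequeue(): [61, 42, 89]
enqueue(51): [61, 42, 89, 51]

Answer: 61 42 89 51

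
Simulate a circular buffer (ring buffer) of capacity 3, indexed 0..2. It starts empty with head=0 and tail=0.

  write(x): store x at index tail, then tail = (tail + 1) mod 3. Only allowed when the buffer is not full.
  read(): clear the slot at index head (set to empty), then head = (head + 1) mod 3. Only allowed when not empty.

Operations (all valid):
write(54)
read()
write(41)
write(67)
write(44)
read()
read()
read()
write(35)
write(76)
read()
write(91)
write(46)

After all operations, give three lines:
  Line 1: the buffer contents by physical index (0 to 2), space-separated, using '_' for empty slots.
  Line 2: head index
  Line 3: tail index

Answer: 91 46 76
2
2

Derivation:
write(54): buf=[54 _ _], head=0, tail=1, size=1
read(): buf=[_ _ _], head=1, tail=1, size=0
write(41): buf=[_ 41 _], head=1, tail=2, size=1
write(67): buf=[_ 41 67], head=1, tail=0, size=2
write(44): buf=[44 41 67], head=1, tail=1, size=3
read(): buf=[44 _ 67], head=2, tail=1, size=2
read(): buf=[44 _ _], head=0, tail=1, size=1
read(): buf=[_ _ _], head=1, tail=1, size=0
write(35): buf=[_ 35 _], head=1, tail=2, size=1
write(76): buf=[_ 35 76], head=1, tail=0, size=2
read(): buf=[_ _ 76], head=2, tail=0, size=1
write(91): buf=[91 _ 76], head=2, tail=1, size=2
write(46): buf=[91 46 76], head=2, tail=2, size=3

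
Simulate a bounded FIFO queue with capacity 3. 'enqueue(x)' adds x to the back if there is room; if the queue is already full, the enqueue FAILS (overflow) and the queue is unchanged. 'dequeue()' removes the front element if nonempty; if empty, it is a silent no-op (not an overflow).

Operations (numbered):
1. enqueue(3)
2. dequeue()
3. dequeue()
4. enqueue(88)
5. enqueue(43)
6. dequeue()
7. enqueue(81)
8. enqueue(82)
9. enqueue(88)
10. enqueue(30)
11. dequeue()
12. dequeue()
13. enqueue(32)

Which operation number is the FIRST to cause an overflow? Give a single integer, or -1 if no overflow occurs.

1. enqueue(3): size=1
2. dequeue(): size=0
3. dequeue(): empty, no-op, size=0
4. enqueue(88): size=1
5. enqueue(43): size=2
6. dequeue(): size=1
7. enqueue(81): size=2
8. enqueue(82): size=3
9. enqueue(88): size=3=cap → OVERFLOW (fail)
10. enqueue(30): size=3=cap → OVERFLOW (fail)
11. dequeue(): size=2
12. dequeue(): size=1
13. enqueue(32): size=2

Answer: 9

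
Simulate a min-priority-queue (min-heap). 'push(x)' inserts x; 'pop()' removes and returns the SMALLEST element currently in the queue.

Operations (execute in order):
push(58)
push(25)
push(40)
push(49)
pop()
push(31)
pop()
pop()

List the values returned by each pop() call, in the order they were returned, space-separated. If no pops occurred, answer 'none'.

Answer: 25 31 40

Derivation:
push(58): heap contents = [58]
push(25): heap contents = [25, 58]
push(40): heap contents = [25, 40, 58]
push(49): heap contents = [25, 40, 49, 58]
pop() → 25: heap contents = [40, 49, 58]
push(31): heap contents = [31, 40, 49, 58]
pop() → 31: heap contents = [40, 49, 58]
pop() → 40: heap contents = [49, 58]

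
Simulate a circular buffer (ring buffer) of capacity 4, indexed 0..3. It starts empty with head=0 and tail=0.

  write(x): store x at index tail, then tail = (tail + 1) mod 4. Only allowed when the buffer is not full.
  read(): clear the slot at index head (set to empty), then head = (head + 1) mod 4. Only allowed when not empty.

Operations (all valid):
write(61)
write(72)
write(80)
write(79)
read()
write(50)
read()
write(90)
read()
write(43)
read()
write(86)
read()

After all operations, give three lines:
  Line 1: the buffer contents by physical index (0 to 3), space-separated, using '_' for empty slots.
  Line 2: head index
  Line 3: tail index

Answer: _ 90 43 86
1
0

Derivation:
write(61): buf=[61 _ _ _], head=0, tail=1, size=1
write(72): buf=[61 72 _ _], head=0, tail=2, size=2
write(80): buf=[61 72 80 _], head=0, tail=3, size=3
write(79): buf=[61 72 80 79], head=0, tail=0, size=4
read(): buf=[_ 72 80 79], head=1, tail=0, size=3
write(50): buf=[50 72 80 79], head=1, tail=1, size=4
read(): buf=[50 _ 80 79], head=2, tail=1, size=3
write(90): buf=[50 90 80 79], head=2, tail=2, size=4
read(): buf=[50 90 _ 79], head=3, tail=2, size=3
write(43): buf=[50 90 43 79], head=3, tail=3, size=4
read(): buf=[50 90 43 _], head=0, tail=3, size=3
write(86): buf=[50 90 43 86], head=0, tail=0, size=4
read(): buf=[_ 90 43 86], head=1, tail=0, size=3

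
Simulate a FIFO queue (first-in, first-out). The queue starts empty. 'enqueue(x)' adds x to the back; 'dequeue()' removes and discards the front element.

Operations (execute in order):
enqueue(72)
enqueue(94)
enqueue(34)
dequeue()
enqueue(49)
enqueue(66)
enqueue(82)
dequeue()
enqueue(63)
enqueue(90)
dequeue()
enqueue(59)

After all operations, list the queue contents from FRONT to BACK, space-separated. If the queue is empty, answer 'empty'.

Answer: 49 66 82 63 90 59

Derivation:
enqueue(72): [72]
enqueue(94): [72, 94]
enqueue(34): [72, 94, 34]
dequeue(): [94, 34]
enqueue(49): [94, 34, 49]
enqueue(66): [94, 34, 49, 66]
enqueue(82): [94, 34, 49, 66, 82]
dequeue(): [34, 49, 66, 82]
enqueue(63): [34, 49, 66, 82, 63]
enqueue(90): [34, 49, 66, 82, 63, 90]
dequeue(): [49, 66, 82, 63, 90]
enqueue(59): [49, 66, 82, 63, 90, 59]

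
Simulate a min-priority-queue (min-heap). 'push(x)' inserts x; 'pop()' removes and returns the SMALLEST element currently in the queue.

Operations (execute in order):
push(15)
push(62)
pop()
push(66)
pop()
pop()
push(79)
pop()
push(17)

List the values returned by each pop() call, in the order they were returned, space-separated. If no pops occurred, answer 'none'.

Answer: 15 62 66 79

Derivation:
push(15): heap contents = [15]
push(62): heap contents = [15, 62]
pop() → 15: heap contents = [62]
push(66): heap contents = [62, 66]
pop() → 62: heap contents = [66]
pop() → 66: heap contents = []
push(79): heap contents = [79]
pop() → 79: heap contents = []
push(17): heap contents = [17]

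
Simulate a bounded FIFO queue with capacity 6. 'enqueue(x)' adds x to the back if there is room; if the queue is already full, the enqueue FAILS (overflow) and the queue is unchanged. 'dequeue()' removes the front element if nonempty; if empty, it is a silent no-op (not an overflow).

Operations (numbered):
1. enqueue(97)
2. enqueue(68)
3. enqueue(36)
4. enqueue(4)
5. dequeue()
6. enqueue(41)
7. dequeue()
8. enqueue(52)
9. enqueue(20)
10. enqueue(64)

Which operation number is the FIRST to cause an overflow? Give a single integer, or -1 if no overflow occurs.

1. enqueue(97): size=1
2. enqueue(68): size=2
3. enqueue(36): size=3
4. enqueue(4): size=4
5. dequeue(): size=3
6. enqueue(41): size=4
7. dequeue(): size=3
8. enqueue(52): size=4
9. enqueue(20): size=5
10. enqueue(64): size=6

Answer: -1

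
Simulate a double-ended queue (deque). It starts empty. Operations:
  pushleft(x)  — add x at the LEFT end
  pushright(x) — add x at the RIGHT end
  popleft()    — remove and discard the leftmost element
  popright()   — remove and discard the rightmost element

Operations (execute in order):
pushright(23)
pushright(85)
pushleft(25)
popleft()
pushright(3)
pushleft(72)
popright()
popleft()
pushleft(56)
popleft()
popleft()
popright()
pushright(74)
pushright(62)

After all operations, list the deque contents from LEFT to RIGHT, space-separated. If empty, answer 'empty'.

pushright(23): [23]
pushright(85): [23, 85]
pushleft(25): [25, 23, 85]
popleft(): [23, 85]
pushright(3): [23, 85, 3]
pushleft(72): [72, 23, 85, 3]
popright(): [72, 23, 85]
popleft(): [23, 85]
pushleft(56): [56, 23, 85]
popleft(): [23, 85]
popleft(): [85]
popright(): []
pushright(74): [74]
pushright(62): [74, 62]

Answer: 74 62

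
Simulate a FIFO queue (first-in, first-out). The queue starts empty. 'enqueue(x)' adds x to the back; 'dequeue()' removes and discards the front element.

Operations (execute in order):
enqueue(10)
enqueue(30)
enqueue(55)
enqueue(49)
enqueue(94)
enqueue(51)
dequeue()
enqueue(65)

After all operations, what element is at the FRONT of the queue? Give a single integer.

Answer: 30

Derivation:
enqueue(10): queue = [10]
enqueue(30): queue = [10, 30]
enqueue(55): queue = [10, 30, 55]
enqueue(49): queue = [10, 30, 55, 49]
enqueue(94): queue = [10, 30, 55, 49, 94]
enqueue(51): queue = [10, 30, 55, 49, 94, 51]
dequeue(): queue = [30, 55, 49, 94, 51]
enqueue(65): queue = [30, 55, 49, 94, 51, 65]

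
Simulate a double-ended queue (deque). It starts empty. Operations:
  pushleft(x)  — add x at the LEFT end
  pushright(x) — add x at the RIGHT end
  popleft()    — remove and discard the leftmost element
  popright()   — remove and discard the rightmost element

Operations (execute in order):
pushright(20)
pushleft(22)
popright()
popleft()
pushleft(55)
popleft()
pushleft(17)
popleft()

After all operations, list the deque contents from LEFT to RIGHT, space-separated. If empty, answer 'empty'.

pushright(20): [20]
pushleft(22): [22, 20]
popright(): [22]
popleft(): []
pushleft(55): [55]
popleft(): []
pushleft(17): [17]
popleft(): []

Answer: empty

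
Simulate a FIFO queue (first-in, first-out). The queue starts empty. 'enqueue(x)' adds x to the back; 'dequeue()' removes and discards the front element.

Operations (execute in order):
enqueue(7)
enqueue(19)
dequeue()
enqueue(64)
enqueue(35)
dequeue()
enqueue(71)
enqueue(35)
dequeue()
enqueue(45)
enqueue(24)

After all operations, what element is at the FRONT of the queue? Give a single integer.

Answer: 35

Derivation:
enqueue(7): queue = [7]
enqueue(19): queue = [7, 19]
dequeue(): queue = [19]
enqueue(64): queue = [19, 64]
enqueue(35): queue = [19, 64, 35]
dequeue(): queue = [64, 35]
enqueue(71): queue = [64, 35, 71]
enqueue(35): queue = [64, 35, 71, 35]
dequeue(): queue = [35, 71, 35]
enqueue(45): queue = [35, 71, 35, 45]
enqueue(24): queue = [35, 71, 35, 45, 24]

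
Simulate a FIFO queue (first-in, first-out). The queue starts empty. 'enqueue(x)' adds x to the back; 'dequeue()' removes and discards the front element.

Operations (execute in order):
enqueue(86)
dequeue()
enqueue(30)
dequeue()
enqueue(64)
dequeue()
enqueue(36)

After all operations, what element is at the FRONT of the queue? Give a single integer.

enqueue(86): queue = [86]
dequeue(): queue = []
enqueue(30): queue = [30]
dequeue(): queue = []
enqueue(64): queue = [64]
dequeue(): queue = []
enqueue(36): queue = [36]

Answer: 36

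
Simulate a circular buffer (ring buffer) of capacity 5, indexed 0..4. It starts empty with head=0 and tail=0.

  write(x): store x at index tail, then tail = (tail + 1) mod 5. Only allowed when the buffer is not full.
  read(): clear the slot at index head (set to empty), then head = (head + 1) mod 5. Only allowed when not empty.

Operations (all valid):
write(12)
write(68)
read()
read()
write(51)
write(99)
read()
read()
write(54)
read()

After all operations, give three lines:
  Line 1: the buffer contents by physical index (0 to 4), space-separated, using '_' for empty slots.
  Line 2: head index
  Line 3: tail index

write(12): buf=[12 _ _ _ _], head=0, tail=1, size=1
write(68): buf=[12 68 _ _ _], head=0, tail=2, size=2
read(): buf=[_ 68 _ _ _], head=1, tail=2, size=1
read(): buf=[_ _ _ _ _], head=2, tail=2, size=0
write(51): buf=[_ _ 51 _ _], head=2, tail=3, size=1
write(99): buf=[_ _ 51 99 _], head=2, tail=4, size=2
read(): buf=[_ _ _ 99 _], head=3, tail=4, size=1
read(): buf=[_ _ _ _ _], head=4, tail=4, size=0
write(54): buf=[_ _ _ _ 54], head=4, tail=0, size=1
read(): buf=[_ _ _ _ _], head=0, tail=0, size=0

Answer: _ _ _ _ _
0
0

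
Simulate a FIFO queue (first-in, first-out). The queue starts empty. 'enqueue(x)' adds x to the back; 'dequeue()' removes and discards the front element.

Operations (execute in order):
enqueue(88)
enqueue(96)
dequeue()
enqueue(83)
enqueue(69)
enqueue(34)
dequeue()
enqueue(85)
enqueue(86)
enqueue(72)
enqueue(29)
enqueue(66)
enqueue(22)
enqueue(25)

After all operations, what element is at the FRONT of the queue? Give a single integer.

Answer: 83

Derivation:
enqueue(88): queue = [88]
enqueue(96): queue = [88, 96]
dequeue(): queue = [96]
enqueue(83): queue = [96, 83]
enqueue(69): queue = [96, 83, 69]
enqueue(34): queue = [96, 83, 69, 34]
dequeue(): queue = [83, 69, 34]
enqueue(85): queue = [83, 69, 34, 85]
enqueue(86): queue = [83, 69, 34, 85, 86]
enqueue(72): queue = [83, 69, 34, 85, 86, 72]
enqueue(29): queue = [83, 69, 34, 85, 86, 72, 29]
enqueue(66): queue = [83, 69, 34, 85, 86, 72, 29, 66]
enqueue(22): queue = [83, 69, 34, 85, 86, 72, 29, 66, 22]
enqueue(25): queue = [83, 69, 34, 85, 86, 72, 29, 66, 22, 25]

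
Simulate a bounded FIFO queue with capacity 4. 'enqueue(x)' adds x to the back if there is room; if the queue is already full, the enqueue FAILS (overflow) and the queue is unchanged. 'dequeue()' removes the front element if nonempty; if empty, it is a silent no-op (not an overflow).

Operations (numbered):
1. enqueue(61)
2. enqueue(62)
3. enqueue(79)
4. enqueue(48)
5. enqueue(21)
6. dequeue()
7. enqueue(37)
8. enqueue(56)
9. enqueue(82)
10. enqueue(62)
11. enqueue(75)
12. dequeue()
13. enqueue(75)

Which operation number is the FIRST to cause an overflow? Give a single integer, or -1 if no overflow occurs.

1. enqueue(61): size=1
2. enqueue(62): size=2
3. enqueue(79): size=3
4. enqueue(48): size=4
5. enqueue(21): size=4=cap → OVERFLOW (fail)
6. dequeue(): size=3
7. enqueue(37): size=4
8. enqueue(56): size=4=cap → OVERFLOW (fail)
9. enqueue(82): size=4=cap → OVERFLOW (fail)
10. enqueue(62): size=4=cap → OVERFLOW (fail)
11. enqueue(75): size=4=cap → OVERFLOW (fail)
12. dequeue(): size=3
13. enqueue(75): size=4

Answer: 5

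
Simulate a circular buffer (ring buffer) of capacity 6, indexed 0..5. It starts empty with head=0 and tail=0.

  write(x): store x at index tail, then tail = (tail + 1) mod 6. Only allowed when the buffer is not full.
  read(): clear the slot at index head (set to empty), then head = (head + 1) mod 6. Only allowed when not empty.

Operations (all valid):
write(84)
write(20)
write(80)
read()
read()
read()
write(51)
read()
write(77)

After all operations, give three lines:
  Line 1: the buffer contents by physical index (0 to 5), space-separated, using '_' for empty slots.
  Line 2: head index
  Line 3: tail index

Answer: _ _ _ _ 77 _
4
5

Derivation:
write(84): buf=[84 _ _ _ _ _], head=0, tail=1, size=1
write(20): buf=[84 20 _ _ _ _], head=0, tail=2, size=2
write(80): buf=[84 20 80 _ _ _], head=0, tail=3, size=3
read(): buf=[_ 20 80 _ _ _], head=1, tail=3, size=2
read(): buf=[_ _ 80 _ _ _], head=2, tail=3, size=1
read(): buf=[_ _ _ _ _ _], head=3, tail=3, size=0
write(51): buf=[_ _ _ 51 _ _], head=3, tail=4, size=1
read(): buf=[_ _ _ _ _ _], head=4, tail=4, size=0
write(77): buf=[_ _ _ _ 77 _], head=4, tail=5, size=1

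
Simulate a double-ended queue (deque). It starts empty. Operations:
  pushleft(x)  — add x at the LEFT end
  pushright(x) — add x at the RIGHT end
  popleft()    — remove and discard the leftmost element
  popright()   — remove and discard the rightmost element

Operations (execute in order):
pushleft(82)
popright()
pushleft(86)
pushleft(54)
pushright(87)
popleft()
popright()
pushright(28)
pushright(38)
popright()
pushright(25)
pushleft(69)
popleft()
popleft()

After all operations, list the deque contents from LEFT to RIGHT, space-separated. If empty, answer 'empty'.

pushleft(82): [82]
popright(): []
pushleft(86): [86]
pushleft(54): [54, 86]
pushright(87): [54, 86, 87]
popleft(): [86, 87]
popright(): [86]
pushright(28): [86, 28]
pushright(38): [86, 28, 38]
popright(): [86, 28]
pushright(25): [86, 28, 25]
pushleft(69): [69, 86, 28, 25]
popleft(): [86, 28, 25]
popleft(): [28, 25]

Answer: 28 25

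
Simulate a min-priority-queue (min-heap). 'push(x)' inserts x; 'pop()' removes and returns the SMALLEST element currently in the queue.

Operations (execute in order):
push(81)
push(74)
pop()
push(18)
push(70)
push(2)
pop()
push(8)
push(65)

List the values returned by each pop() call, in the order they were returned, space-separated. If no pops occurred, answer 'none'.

Answer: 74 2

Derivation:
push(81): heap contents = [81]
push(74): heap contents = [74, 81]
pop() → 74: heap contents = [81]
push(18): heap contents = [18, 81]
push(70): heap contents = [18, 70, 81]
push(2): heap contents = [2, 18, 70, 81]
pop() → 2: heap contents = [18, 70, 81]
push(8): heap contents = [8, 18, 70, 81]
push(65): heap contents = [8, 18, 65, 70, 81]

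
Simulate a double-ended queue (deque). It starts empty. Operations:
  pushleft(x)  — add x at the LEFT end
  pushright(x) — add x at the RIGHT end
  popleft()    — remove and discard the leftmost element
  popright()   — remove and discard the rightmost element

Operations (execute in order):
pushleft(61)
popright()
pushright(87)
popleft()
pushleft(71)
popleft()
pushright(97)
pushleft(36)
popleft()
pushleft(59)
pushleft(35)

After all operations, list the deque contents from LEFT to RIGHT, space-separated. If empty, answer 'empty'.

pushleft(61): [61]
popright(): []
pushright(87): [87]
popleft(): []
pushleft(71): [71]
popleft(): []
pushright(97): [97]
pushleft(36): [36, 97]
popleft(): [97]
pushleft(59): [59, 97]
pushleft(35): [35, 59, 97]

Answer: 35 59 97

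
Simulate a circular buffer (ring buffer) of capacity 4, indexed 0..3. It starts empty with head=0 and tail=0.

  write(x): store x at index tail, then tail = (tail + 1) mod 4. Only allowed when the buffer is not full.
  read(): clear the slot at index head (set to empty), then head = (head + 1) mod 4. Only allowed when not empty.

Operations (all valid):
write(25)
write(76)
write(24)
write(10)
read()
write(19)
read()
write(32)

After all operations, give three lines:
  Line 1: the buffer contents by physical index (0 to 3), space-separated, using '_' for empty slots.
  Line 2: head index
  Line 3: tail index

write(25): buf=[25 _ _ _], head=0, tail=1, size=1
write(76): buf=[25 76 _ _], head=0, tail=2, size=2
write(24): buf=[25 76 24 _], head=0, tail=3, size=3
write(10): buf=[25 76 24 10], head=0, tail=0, size=4
read(): buf=[_ 76 24 10], head=1, tail=0, size=3
write(19): buf=[19 76 24 10], head=1, tail=1, size=4
read(): buf=[19 _ 24 10], head=2, tail=1, size=3
write(32): buf=[19 32 24 10], head=2, tail=2, size=4

Answer: 19 32 24 10
2
2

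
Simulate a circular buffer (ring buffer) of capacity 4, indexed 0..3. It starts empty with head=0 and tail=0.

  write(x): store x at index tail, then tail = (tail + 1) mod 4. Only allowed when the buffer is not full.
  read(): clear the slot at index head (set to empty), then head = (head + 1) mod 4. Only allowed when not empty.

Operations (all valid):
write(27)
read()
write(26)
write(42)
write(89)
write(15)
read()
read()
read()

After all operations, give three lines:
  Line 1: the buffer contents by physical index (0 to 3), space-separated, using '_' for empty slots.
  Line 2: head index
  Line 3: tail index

Answer: 15 _ _ _
0
1

Derivation:
write(27): buf=[27 _ _ _], head=0, tail=1, size=1
read(): buf=[_ _ _ _], head=1, tail=1, size=0
write(26): buf=[_ 26 _ _], head=1, tail=2, size=1
write(42): buf=[_ 26 42 _], head=1, tail=3, size=2
write(89): buf=[_ 26 42 89], head=1, tail=0, size=3
write(15): buf=[15 26 42 89], head=1, tail=1, size=4
read(): buf=[15 _ 42 89], head=2, tail=1, size=3
read(): buf=[15 _ _ 89], head=3, tail=1, size=2
read(): buf=[15 _ _ _], head=0, tail=1, size=1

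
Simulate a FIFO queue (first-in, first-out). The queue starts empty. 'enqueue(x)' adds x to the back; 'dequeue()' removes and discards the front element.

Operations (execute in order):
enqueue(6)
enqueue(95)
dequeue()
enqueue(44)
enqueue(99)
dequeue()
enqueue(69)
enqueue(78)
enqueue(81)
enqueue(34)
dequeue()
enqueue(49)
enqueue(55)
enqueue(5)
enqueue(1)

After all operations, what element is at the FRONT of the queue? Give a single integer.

Answer: 99

Derivation:
enqueue(6): queue = [6]
enqueue(95): queue = [6, 95]
dequeue(): queue = [95]
enqueue(44): queue = [95, 44]
enqueue(99): queue = [95, 44, 99]
dequeue(): queue = [44, 99]
enqueue(69): queue = [44, 99, 69]
enqueue(78): queue = [44, 99, 69, 78]
enqueue(81): queue = [44, 99, 69, 78, 81]
enqueue(34): queue = [44, 99, 69, 78, 81, 34]
dequeue(): queue = [99, 69, 78, 81, 34]
enqueue(49): queue = [99, 69, 78, 81, 34, 49]
enqueue(55): queue = [99, 69, 78, 81, 34, 49, 55]
enqueue(5): queue = [99, 69, 78, 81, 34, 49, 55, 5]
enqueue(1): queue = [99, 69, 78, 81, 34, 49, 55, 5, 1]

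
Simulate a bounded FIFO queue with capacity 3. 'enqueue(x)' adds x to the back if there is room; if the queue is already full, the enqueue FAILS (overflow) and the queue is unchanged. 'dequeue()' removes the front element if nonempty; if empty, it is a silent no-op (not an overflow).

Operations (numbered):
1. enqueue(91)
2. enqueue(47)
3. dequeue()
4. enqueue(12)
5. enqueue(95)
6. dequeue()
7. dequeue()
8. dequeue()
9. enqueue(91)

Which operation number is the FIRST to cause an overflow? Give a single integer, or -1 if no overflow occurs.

1. enqueue(91): size=1
2. enqueue(47): size=2
3. dequeue(): size=1
4. enqueue(12): size=2
5. enqueue(95): size=3
6. dequeue(): size=2
7. dequeue(): size=1
8. dequeue(): size=0
9. enqueue(91): size=1

Answer: -1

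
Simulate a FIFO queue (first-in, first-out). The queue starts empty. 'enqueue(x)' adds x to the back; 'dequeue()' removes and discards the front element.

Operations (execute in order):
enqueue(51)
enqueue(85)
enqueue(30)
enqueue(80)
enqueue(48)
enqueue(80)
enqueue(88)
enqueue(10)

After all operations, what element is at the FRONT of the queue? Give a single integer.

Answer: 51

Derivation:
enqueue(51): queue = [51]
enqueue(85): queue = [51, 85]
enqueue(30): queue = [51, 85, 30]
enqueue(80): queue = [51, 85, 30, 80]
enqueue(48): queue = [51, 85, 30, 80, 48]
enqueue(80): queue = [51, 85, 30, 80, 48, 80]
enqueue(88): queue = [51, 85, 30, 80, 48, 80, 88]
enqueue(10): queue = [51, 85, 30, 80, 48, 80, 88, 10]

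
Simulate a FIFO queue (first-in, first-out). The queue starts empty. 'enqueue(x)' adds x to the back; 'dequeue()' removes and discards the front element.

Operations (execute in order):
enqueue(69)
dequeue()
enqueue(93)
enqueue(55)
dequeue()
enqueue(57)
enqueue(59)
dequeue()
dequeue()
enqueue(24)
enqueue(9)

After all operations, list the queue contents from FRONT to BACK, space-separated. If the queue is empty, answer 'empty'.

Answer: 59 24 9

Derivation:
enqueue(69): [69]
dequeue(): []
enqueue(93): [93]
enqueue(55): [93, 55]
dequeue(): [55]
enqueue(57): [55, 57]
enqueue(59): [55, 57, 59]
dequeue(): [57, 59]
dequeue(): [59]
enqueue(24): [59, 24]
enqueue(9): [59, 24, 9]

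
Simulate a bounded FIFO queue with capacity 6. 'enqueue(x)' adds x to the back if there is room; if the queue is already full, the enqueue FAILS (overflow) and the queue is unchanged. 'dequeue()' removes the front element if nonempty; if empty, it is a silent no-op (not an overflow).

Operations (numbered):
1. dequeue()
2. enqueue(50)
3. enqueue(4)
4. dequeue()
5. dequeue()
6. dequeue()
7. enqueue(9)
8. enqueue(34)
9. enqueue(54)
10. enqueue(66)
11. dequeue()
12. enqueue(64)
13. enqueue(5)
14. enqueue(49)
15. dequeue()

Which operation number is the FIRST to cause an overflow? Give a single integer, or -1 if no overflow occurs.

1. dequeue(): empty, no-op, size=0
2. enqueue(50): size=1
3. enqueue(4): size=2
4. dequeue(): size=1
5. dequeue(): size=0
6. dequeue(): empty, no-op, size=0
7. enqueue(9): size=1
8. enqueue(34): size=2
9. enqueue(54): size=3
10. enqueue(66): size=4
11. dequeue(): size=3
12. enqueue(64): size=4
13. enqueue(5): size=5
14. enqueue(49): size=6
15. dequeue(): size=5

Answer: -1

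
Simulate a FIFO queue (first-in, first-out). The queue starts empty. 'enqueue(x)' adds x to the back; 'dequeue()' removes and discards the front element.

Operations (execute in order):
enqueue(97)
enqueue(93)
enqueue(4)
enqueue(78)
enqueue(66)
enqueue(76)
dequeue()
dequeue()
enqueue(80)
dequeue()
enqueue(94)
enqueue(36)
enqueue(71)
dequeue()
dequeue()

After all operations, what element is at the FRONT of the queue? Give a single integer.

enqueue(97): queue = [97]
enqueue(93): queue = [97, 93]
enqueue(4): queue = [97, 93, 4]
enqueue(78): queue = [97, 93, 4, 78]
enqueue(66): queue = [97, 93, 4, 78, 66]
enqueue(76): queue = [97, 93, 4, 78, 66, 76]
dequeue(): queue = [93, 4, 78, 66, 76]
dequeue(): queue = [4, 78, 66, 76]
enqueue(80): queue = [4, 78, 66, 76, 80]
dequeue(): queue = [78, 66, 76, 80]
enqueue(94): queue = [78, 66, 76, 80, 94]
enqueue(36): queue = [78, 66, 76, 80, 94, 36]
enqueue(71): queue = [78, 66, 76, 80, 94, 36, 71]
dequeue(): queue = [66, 76, 80, 94, 36, 71]
dequeue(): queue = [76, 80, 94, 36, 71]

Answer: 76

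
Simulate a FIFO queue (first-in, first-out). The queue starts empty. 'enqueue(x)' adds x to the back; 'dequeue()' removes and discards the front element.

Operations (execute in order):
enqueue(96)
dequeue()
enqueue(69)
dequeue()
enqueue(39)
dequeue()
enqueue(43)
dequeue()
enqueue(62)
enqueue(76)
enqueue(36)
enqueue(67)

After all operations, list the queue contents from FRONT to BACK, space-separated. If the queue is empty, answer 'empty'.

enqueue(96): [96]
dequeue(): []
enqueue(69): [69]
dequeue(): []
enqueue(39): [39]
dequeue(): []
enqueue(43): [43]
dequeue(): []
enqueue(62): [62]
enqueue(76): [62, 76]
enqueue(36): [62, 76, 36]
enqueue(67): [62, 76, 36, 67]

Answer: 62 76 36 67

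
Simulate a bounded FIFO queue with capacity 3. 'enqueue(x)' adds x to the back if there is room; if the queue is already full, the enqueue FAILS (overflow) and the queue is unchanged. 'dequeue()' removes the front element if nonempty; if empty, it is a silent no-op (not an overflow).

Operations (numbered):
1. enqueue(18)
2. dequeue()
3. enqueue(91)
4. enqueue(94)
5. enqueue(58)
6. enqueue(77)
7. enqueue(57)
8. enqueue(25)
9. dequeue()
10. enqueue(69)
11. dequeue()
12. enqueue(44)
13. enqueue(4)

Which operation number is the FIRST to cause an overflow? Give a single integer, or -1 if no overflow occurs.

Answer: 6

Derivation:
1. enqueue(18): size=1
2. dequeue(): size=0
3. enqueue(91): size=1
4. enqueue(94): size=2
5. enqueue(58): size=3
6. enqueue(77): size=3=cap → OVERFLOW (fail)
7. enqueue(57): size=3=cap → OVERFLOW (fail)
8. enqueue(25): size=3=cap → OVERFLOW (fail)
9. dequeue(): size=2
10. enqueue(69): size=3
11. dequeue(): size=2
12. enqueue(44): size=3
13. enqueue(4): size=3=cap → OVERFLOW (fail)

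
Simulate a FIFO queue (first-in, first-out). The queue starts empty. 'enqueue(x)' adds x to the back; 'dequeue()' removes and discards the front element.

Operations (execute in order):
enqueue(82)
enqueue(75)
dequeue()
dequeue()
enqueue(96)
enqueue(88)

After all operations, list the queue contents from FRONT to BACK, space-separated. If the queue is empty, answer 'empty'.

Answer: 96 88

Derivation:
enqueue(82): [82]
enqueue(75): [82, 75]
dequeue(): [75]
dequeue(): []
enqueue(96): [96]
enqueue(88): [96, 88]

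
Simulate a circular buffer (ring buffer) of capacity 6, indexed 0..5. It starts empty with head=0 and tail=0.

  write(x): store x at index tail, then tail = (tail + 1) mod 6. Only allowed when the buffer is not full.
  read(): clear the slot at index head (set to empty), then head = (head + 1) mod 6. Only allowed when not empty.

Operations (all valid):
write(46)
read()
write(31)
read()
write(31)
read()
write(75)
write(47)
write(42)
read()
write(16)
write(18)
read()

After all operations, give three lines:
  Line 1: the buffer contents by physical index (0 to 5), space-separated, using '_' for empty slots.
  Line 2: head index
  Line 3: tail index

write(46): buf=[46 _ _ _ _ _], head=0, tail=1, size=1
read(): buf=[_ _ _ _ _ _], head=1, tail=1, size=0
write(31): buf=[_ 31 _ _ _ _], head=1, tail=2, size=1
read(): buf=[_ _ _ _ _ _], head=2, tail=2, size=0
write(31): buf=[_ _ 31 _ _ _], head=2, tail=3, size=1
read(): buf=[_ _ _ _ _ _], head=3, tail=3, size=0
write(75): buf=[_ _ _ 75 _ _], head=3, tail=4, size=1
write(47): buf=[_ _ _ 75 47 _], head=3, tail=5, size=2
write(42): buf=[_ _ _ 75 47 42], head=3, tail=0, size=3
read(): buf=[_ _ _ _ 47 42], head=4, tail=0, size=2
write(16): buf=[16 _ _ _ 47 42], head=4, tail=1, size=3
write(18): buf=[16 18 _ _ 47 42], head=4, tail=2, size=4
read(): buf=[16 18 _ _ _ 42], head=5, tail=2, size=3

Answer: 16 18 _ _ _ 42
5
2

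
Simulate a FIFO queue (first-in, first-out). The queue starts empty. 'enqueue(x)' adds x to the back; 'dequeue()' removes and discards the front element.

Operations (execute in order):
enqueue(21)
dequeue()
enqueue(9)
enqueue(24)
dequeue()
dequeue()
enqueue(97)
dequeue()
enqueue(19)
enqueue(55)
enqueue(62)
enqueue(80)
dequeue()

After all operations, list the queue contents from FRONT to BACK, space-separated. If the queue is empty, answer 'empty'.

Answer: 55 62 80

Derivation:
enqueue(21): [21]
dequeue(): []
enqueue(9): [9]
enqueue(24): [9, 24]
dequeue(): [24]
dequeue(): []
enqueue(97): [97]
dequeue(): []
enqueue(19): [19]
enqueue(55): [19, 55]
enqueue(62): [19, 55, 62]
enqueue(80): [19, 55, 62, 80]
dequeue(): [55, 62, 80]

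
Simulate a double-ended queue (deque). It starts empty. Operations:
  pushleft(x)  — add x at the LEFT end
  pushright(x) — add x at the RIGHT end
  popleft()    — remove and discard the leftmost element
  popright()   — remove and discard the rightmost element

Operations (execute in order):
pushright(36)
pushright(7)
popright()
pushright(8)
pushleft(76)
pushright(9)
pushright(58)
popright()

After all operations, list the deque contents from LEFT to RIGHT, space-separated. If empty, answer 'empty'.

Answer: 76 36 8 9

Derivation:
pushright(36): [36]
pushright(7): [36, 7]
popright(): [36]
pushright(8): [36, 8]
pushleft(76): [76, 36, 8]
pushright(9): [76, 36, 8, 9]
pushright(58): [76, 36, 8, 9, 58]
popright(): [76, 36, 8, 9]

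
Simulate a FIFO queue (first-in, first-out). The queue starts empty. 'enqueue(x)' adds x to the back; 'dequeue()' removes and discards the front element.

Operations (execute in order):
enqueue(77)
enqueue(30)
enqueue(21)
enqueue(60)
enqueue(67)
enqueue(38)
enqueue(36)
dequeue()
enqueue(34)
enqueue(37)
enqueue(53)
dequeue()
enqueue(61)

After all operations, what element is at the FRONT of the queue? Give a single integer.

enqueue(77): queue = [77]
enqueue(30): queue = [77, 30]
enqueue(21): queue = [77, 30, 21]
enqueue(60): queue = [77, 30, 21, 60]
enqueue(67): queue = [77, 30, 21, 60, 67]
enqueue(38): queue = [77, 30, 21, 60, 67, 38]
enqueue(36): queue = [77, 30, 21, 60, 67, 38, 36]
dequeue(): queue = [30, 21, 60, 67, 38, 36]
enqueue(34): queue = [30, 21, 60, 67, 38, 36, 34]
enqueue(37): queue = [30, 21, 60, 67, 38, 36, 34, 37]
enqueue(53): queue = [30, 21, 60, 67, 38, 36, 34, 37, 53]
dequeue(): queue = [21, 60, 67, 38, 36, 34, 37, 53]
enqueue(61): queue = [21, 60, 67, 38, 36, 34, 37, 53, 61]

Answer: 21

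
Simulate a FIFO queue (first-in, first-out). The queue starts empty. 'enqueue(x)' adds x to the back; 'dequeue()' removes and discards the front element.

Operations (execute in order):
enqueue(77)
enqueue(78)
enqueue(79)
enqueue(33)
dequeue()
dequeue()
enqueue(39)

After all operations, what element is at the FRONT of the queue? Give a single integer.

Answer: 79

Derivation:
enqueue(77): queue = [77]
enqueue(78): queue = [77, 78]
enqueue(79): queue = [77, 78, 79]
enqueue(33): queue = [77, 78, 79, 33]
dequeue(): queue = [78, 79, 33]
dequeue(): queue = [79, 33]
enqueue(39): queue = [79, 33, 39]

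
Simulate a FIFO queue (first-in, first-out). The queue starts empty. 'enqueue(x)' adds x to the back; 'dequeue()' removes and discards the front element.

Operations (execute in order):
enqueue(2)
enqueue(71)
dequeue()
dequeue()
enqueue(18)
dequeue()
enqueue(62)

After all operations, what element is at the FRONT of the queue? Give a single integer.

Answer: 62

Derivation:
enqueue(2): queue = [2]
enqueue(71): queue = [2, 71]
dequeue(): queue = [71]
dequeue(): queue = []
enqueue(18): queue = [18]
dequeue(): queue = []
enqueue(62): queue = [62]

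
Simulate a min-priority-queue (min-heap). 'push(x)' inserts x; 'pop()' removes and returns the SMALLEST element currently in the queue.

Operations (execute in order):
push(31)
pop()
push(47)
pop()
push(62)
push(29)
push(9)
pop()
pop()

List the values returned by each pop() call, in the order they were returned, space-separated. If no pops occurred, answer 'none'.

push(31): heap contents = [31]
pop() → 31: heap contents = []
push(47): heap contents = [47]
pop() → 47: heap contents = []
push(62): heap contents = [62]
push(29): heap contents = [29, 62]
push(9): heap contents = [9, 29, 62]
pop() → 9: heap contents = [29, 62]
pop() → 29: heap contents = [62]

Answer: 31 47 9 29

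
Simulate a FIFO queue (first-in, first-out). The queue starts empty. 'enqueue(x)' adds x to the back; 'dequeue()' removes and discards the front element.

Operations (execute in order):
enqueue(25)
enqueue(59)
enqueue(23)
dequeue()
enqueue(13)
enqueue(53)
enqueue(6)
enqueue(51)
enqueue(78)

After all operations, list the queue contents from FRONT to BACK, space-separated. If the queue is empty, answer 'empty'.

enqueue(25): [25]
enqueue(59): [25, 59]
enqueue(23): [25, 59, 23]
dequeue(): [59, 23]
enqueue(13): [59, 23, 13]
enqueue(53): [59, 23, 13, 53]
enqueue(6): [59, 23, 13, 53, 6]
enqueue(51): [59, 23, 13, 53, 6, 51]
enqueue(78): [59, 23, 13, 53, 6, 51, 78]

Answer: 59 23 13 53 6 51 78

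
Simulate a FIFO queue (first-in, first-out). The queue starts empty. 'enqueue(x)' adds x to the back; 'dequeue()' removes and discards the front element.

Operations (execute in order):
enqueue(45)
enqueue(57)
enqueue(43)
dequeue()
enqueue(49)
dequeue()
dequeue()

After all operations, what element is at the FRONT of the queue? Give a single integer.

enqueue(45): queue = [45]
enqueue(57): queue = [45, 57]
enqueue(43): queue = [45, 57, 43]
dequeue(): queue = [57, 43]
enqueue(49): queue = [57, 43, 49]
dequeue(): queue = [43, 49]
dequeue(): queue = [49]

Answer: 49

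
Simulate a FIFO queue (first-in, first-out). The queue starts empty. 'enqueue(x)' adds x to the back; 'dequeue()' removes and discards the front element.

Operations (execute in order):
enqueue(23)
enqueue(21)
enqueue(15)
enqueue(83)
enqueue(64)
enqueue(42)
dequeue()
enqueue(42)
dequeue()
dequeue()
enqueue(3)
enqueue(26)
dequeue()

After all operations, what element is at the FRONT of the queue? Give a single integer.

enqueue(23): queue = [23]
enqueue(21): queue = [23, 21]
enqueue(15): queue = [23, 21, 15]
enqueue(83): queue = [23, 21, 15, 83]
enqueue(64): queue = [23, 21, 15, 83, 64]
enqueue(42): queue = [23, 21, 15, 83, 64, 42]
dequeue(): queue = [21, 15, 83, 64, 42]
enqueue(42): queue = [21, 15, 83, 64, 42, 42]
dequeue(): queue = [15, 83, 64, 42, 42]
dequeue(): queue = [83, 64, 42, 42]
enqueue(3): queue = [83, 64, 42, 42, 3]
enqueue(26): queue = [83, 64, 42, 42, 3, 26]
dequeue(): queue = [64, 42, 42, 3, 26]

Answer: 64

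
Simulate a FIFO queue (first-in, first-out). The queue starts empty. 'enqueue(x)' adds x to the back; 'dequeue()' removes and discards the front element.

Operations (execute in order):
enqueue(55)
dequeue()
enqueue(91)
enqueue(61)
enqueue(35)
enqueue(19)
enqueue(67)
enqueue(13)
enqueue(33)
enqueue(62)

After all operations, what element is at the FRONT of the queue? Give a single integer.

enqueue(55): queue = [55]
dequeue(): queue = []
enqueue(91): queue = [91]
enqueue(61): queue = [91, 61]
enqueue(35): queue = [91, 61, 35]
enqueue(19): queue = [91, 61, 35, 19]
enqueue(67): queue = [91, 61, 35, 19, 67]
enqueue(13): queue = [91, 61, 35, 19, 67, 13]
enqueue(33): queue = [91, 61, 35, 19, 67, 13, 33]
enqueue(62): queue = [91, 61, 35, 19, 67, 13, 33, 62]

Answer: 91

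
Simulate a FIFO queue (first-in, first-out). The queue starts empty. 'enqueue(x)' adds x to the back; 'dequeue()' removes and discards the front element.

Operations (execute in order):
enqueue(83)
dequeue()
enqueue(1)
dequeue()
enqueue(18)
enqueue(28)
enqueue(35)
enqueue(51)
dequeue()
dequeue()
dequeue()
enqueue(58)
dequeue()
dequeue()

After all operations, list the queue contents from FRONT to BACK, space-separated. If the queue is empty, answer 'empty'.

enqueue(83): [83]
dequeue(): []
enqueue(1): [1]
dequeue(): []
enqueue(18): [18]
enqueue(28): [18, 28]
enqueue(35): [18, 28, 35]
enqueue(51): [18, 28, 35, 51]
dequeue(): [28, 35, 51]
dequeue(): [35, 51]
dequeue(): [51]
enqueue(58): [51, 58]
dequeue(): [58]
dequeue(): []

Answer: empty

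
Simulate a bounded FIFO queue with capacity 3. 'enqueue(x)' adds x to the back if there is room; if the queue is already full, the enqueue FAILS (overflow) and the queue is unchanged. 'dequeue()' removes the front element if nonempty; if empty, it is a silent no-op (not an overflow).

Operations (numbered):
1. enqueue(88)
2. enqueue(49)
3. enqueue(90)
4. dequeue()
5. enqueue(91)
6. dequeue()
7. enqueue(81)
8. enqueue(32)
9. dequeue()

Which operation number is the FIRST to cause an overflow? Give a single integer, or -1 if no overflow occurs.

1. enqueue(88): size=1
2. enqueue(49): size=2
3. enqueue(90): size=3
4. dequeue(): size=2
5. enqueue(91): size=3
6. dequeue(): size=2
7. enqueue(81): size=3
8. enqueue(32): size=3=cap → OVERFLOW (fail)
9. dequeue(): size=2

Answer: 8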